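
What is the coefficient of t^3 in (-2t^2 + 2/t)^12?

-3244032

General term: C(12,j)·(-2t^2)^j·(2/t)^(12-j), with t-exponent 2j − 1(12−j) = 3j − 12.
Set 3j − 12 = 3: j = 5.
C(12,5) = 792; (-2)^5 = -32; 2^7 = 128.
Coefficient = 792 · (-32) · 128 = -3244032.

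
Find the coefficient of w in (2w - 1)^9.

The general term is C(9,j)·(2w)^j·(-1)^(9-j); the w^1 term has j = 1.
C(9,1) = 9.
Coefficient = C(9,1) · 2^1 = 9 · 2 = 18.

18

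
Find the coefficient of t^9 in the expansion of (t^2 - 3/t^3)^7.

General term: C(7,j)·(t^2)^j·(-3/t^3)^(7-j), with t-exponent 2j − 3(7−j) = 5j − 21.
Set 5j − 21 = 9: j = 6.
C(7,6) = 7; 1^6 = 1; (-3)^1 = -3.
Coefficient = 7 · 1 · (-3) = -21.

-21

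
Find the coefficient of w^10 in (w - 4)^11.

The general term is C(11,j)·(w)^j·(-4)^(11-j); the w^10 term has j = 10.
C(11,10) = 11.
Coefficient = C(11,10) · (-4)^1 = 11 · (-4) = -44.

-44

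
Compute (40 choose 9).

273438880

C(40,9) = (40·39·38·37·36·35·34·33·32) / 9! = 99225500774400 / 362880 = 273438880.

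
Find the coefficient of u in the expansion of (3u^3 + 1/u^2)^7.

945

General term: C(7,j)·(3u^3)^j·(1/u^2)^(7-j), with u-exponent 3j − 2(7−j) = 5j − 14.
Set 5j − 14 = 1: j = 3.
C(7,3) = 35; 3^3 = 27; 1^4 = 1.
Coefficient = 35 · 27 · 1 = 945.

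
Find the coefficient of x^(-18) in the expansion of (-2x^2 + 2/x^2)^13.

General term: C(13,j)·(-2x^2)^j·(2/x^2)^(13-j), with x-exponent 2j − 2(13−j) = 4j − 26.
Set 4j − 26 = -18: j = 2.
C(13,2) = 78; (-2)^2 = 4; 2^11 = 2048.
Coefficient = 78 · 4 · 2048 = 638976.

638976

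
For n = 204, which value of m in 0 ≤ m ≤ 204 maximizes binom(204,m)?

C(204,m) is maximized at m = 204/2 = 102.

102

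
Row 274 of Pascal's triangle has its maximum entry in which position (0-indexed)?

C(274,k) is maximized at k = 274/2 = 137.

137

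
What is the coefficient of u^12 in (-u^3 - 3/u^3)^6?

18

General term: C(6,j)·(-u^3)^j·(-3/u^3)^(6-j), with u-exponent 3j − 3(6−j) = 6j − 18.
Set 6j − 18 = 12: j = 5.
C(6,5) = 6; (-1)^5 = -1; (-3)^1 = -3.
Coefficient = 6 · (-1) · (-3) = 18.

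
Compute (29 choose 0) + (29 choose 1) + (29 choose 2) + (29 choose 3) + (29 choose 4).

27841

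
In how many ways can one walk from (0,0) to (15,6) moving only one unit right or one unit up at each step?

54264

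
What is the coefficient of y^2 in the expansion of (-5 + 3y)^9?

-25312500

The general term is C(9,j)·(-5)^j·(3y)^(9-j); the y^2 term has j = 7.
C(9,7) = 36.
Coefficient = C(9,7) · (-5)^7 · 3^2 = 36 · (-78125) · 9 = -25312500.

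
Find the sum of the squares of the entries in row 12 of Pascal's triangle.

By Vandermonde's identity, Σ C(12,k)² = C(24,12) = 2704156.

2704156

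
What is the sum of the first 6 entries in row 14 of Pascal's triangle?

3473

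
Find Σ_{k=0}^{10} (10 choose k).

Setting x = 1 in (1+x)^10 gives Σ C(10,k) = 2^10 = 1024.

1024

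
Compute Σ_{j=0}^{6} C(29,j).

621616

1 + 29 + 406 + 3654 + 23751 + 118755 + 475020 = 621616.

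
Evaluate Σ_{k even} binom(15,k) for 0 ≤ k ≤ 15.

16384

Even-k terms of row 15 sum to 2^14 = 16384.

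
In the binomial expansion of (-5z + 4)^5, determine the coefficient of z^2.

The general term is C(5,j)·(-5z)^j·(4)^(5-j); the z^2 term has j = 2.
C(5,2) = 10.
Coefficient = C(5,2) · (-5)^2 · 4^3 = 10 · 25 · 64 = 16000.

16000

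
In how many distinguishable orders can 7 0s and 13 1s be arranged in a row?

77520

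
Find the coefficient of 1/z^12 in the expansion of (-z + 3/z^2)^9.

General term: C(9,j)·(-z)^j·(3/z^2)^(9-j), with z-exponent 1j − 2(9−j) = 3j − 18.
Set 3j − 18 = -12: j = 2.
C(9,2) = 36; (-1)^2 = 1; 3^7 = 2187.
Coefficient = 36 · 1 · 2187 = 78732.

78732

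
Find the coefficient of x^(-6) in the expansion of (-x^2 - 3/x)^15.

-241805655

General term: C(15,j)·(-x^2)^j·(-3/x)^(15-j), with x-exponent 2j − 1(15−j) = 3j − 15.
Set 3j − 15 = -6: j = 3.
C(15,3) = 455; (-1)^3 = -1; (-3)^12 = 531441.
Coefficient = 455 · (-1) · 531441 = -241805655.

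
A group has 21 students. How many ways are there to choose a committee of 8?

203490

This is C(21,8) = 203490.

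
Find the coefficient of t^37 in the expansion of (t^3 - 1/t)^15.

General term: C(15,j)·(t^3)^j·(-1/t)^(15-j), with t-exponent 3j − 1(15−j) = 4j − 15.
Set 4j − 15 = 37: j = 13.
C(15,13) = 105; 1^13 = 1; (-1)^2 = 1.
Coefficient = 105 · 1 · 1 = 105.

105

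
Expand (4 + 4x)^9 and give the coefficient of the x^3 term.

The general term is C(9,j)·(4)^j·(4x)^(9-j); the x^3 term has j = 6.
C(9,6) = 84.
Coefficient = C(9,6) · 4^6 · 4^3 = 84 · 4096 · 64 = 22020096.

22020096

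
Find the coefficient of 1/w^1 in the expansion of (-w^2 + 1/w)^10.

General term: C(10,j)·(-w^2)^j·(1/w)^(10-j), with w-exponent 2j − 1(10−j) = 3j − 10.
Set 3j − 10 = -1: j = 3.
C(10,3) = 120; (-1)^3 = -1; 1^7 = 1.
Coefficient = 120 · (-1) · 1 = -120.

-120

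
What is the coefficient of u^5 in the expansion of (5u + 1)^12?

The general term is C(12,j)·(5u)^j·(1)^(12-j); the u^5 term has j = 5.
C(12,5) = 792.
Coefficient = C(12,5) · 5^5 = 792 · 3125 = 2475000.

2475000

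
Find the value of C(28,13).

37442160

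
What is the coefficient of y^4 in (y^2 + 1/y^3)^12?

495

General term: C(12,j)·(y^2)^j·(1/y^3)^(12-j), with y-exponent 2j − 3(12−j) = 5j − 36.
Set 5j − 36 = 4: j = 8.
C(12,8) = 495; 1^8 = 1; 1^4 = 1.
Coefficient = 495 · 1 · 1 = 495.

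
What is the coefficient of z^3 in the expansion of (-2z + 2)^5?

The general term is C(5,j)·(-2z)^j·(2)^(5-j); the z^3 term has j = 3.
C(5,3) = 10.
Coefficient = C(5,3) · (-2)^3 · 2^2 = 10 · (-8) · 4 = -320.

-320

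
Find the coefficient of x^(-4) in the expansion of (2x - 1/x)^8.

112

General term: C(8,j)·(2x)^j·(-1/x)^(8-j), with x-exponent 1j − 1(8−j) = 2j − 8.
Set 2j − 8 = -4: j = 2.
C(8,2) = 28; 2^2 = 4; (-1)^6 = 1.
Coefficient = 28 · 4 · 1 = 112.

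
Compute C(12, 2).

66

C(12,2) = (12·11) / 2! = 132 / 2 = 66.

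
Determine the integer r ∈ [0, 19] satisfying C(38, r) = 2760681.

6

C(38,r) increases on 0 ≤ r ≤ 19. C(38,5) = 501942 and C(38,6) = 2760681, so r = 6.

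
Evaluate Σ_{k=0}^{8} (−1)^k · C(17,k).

The partial alternating sum Σ_{k=0}^{8} (−1)^k C(17,k) = (−1)^8 C(16,8) = 12870.

12870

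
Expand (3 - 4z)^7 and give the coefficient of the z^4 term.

The general term is C(7,j)·(3)^j·(-4z)^(7-j); the z^4 term has j = 3.
C(7,3) = 35.
Coefficient = C(7,3) · 3^3 · (-4)^4 = 35 · 27 · 256 = 241920.

241920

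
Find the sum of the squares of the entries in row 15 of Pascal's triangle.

155117520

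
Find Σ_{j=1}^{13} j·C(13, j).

53248

Differentiating (1+x)^13 and setting x=1: Σ j·C(13,j) = 13·2^12 = 53248.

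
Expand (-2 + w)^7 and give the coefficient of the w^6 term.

-14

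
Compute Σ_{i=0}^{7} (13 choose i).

5812

1 + 13 + 78 + 286 + 715 + 1287 + 1716 + 1716 = 5812.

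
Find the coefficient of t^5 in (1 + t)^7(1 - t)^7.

Coefficient of t^5 = Σ_{j} C(7,j)·1^j·C(7,5-j)·(-1)^(5-j) for j from 0 to 5.
= (-21) + 245 + (-735) + 735 + (-245) + 21 = 0.

0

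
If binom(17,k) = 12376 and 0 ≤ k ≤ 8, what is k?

C(17,k) increases on 0 ≤ k ≤ 8. C(17,5) = 6188 and C(17,6) = 12376, so k = 6.

6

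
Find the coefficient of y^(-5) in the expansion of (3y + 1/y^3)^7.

General term: C(7,j)·(3y)^j·(1/y^3)^(7-j), with y-exponent 1j − 3(7−j) = 4j − 21.
Set 4j − 21 = -5: j = 4.
C(7,4) = 35; 3^4 = 81; 1^3 = 1.
Coefficient = 35 · 81 · 1 = 2835.

2835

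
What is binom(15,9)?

C(15,9) = C(15,6) by symmetry.
C(15,6) = (15·14·13·12·11·10) / 6! = 3603600 / 720 = 5005.

5005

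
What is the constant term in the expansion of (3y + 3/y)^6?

General term: C(6,j)·(3y)^j·(3/y)^(6-j), with y-exponent 1j − 1(6−j) = 2j − 6.
Set 2j − 6 = 0: j = 3.
C(6,3) = 20; 3^3 = 27; 3^3 = 27.
Coefficient = 20 · 27 · 27 = 14580.

14580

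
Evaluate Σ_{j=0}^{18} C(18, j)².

9075135300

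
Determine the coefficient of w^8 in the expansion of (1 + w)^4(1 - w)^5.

1

Coefficient of w^8 = Σ_{j} C(4,j)·1^j·C(5,8-j)·(-1)^(8-j) for j from 3 to 4.
= (-4) + 5 = 1.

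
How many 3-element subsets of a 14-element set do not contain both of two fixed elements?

All 3-subsets: C(14,3) = 364. Those containing both fixed elements: C(12,1) = 12.
364 − 12 = 352.

352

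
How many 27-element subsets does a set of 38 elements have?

1203322288

C(38,27) = C(38,11) by symmetry.
C(38,11) = (38·37·36·35·34·33·32·31·30·29·28) / 11! = 48032775105638400 / 39916800 = 1203322288.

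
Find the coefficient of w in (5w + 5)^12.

2929687500

The general term is C(12,j)·(5w)^j·(5)^(12-j); the w^1 term has j = 1.
C(12,1) = 12.
Coefficient = C(12,1) · 5^1 · 5^11 = 12 · 5 · 48828125 = 2929687500.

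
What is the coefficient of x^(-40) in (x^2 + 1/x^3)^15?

General term: C(15,j)·(x^2)^j·(1/x^3)^(15-j), with x-exponent 2j − 3(15−j) = 5j − 45.
Set 5j − 45 = -40: j = 1.
C(15,1) = 15; 1^1 = 1; 1^14 = 1.
Coefficient = 15 · 1 · 1 = 15.

15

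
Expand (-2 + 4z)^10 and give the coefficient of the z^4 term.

3440640

The general term is C(10,j)·(-2)^j·(4z)^(10-j); the z^4 term has j = 6.
C(10,6) = 210.
Coefficient = C(10,6) · (-2)^6 · 4^4 = 210 · 64 · 256 = 3440640.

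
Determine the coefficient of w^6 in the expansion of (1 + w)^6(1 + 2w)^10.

134245

Coefficient of w^6 = Σ_{j} C(6,j)·1^j·C(10,6-j)·2^(6-j) for j from 0 to 6.
= 13440 + 48384 + 50400 + 19200 + 2700 + 120 + 1 = 134245.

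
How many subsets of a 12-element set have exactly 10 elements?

Choose the 10 positions: C(12,10) = 66.

66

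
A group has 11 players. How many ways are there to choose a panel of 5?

This is C(11,5) = 462.

462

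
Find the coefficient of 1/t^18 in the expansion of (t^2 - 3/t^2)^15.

General term: C(15,j)·(t^2)^j·(-3/t^2)^(15-j), with t-exponent 2j − 2(15−j) = 4j − 30.
Set 4j − 30 = -18: j = 3.
C(15,3) = 455; 1^3 = 1; (-3)^12 = 531441.
Coefficient = 455 · 1 · 531441 = 241805655.

241805655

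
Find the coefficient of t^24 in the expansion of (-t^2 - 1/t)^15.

General term: C(15,j)·(-t^2)^j·(-1/t)^(15-j), with t-exponent 2j − 1(15−j) = 3j − 15.
Set 3j − 15 = 24: j = 13.
C(15,13) = 105; (-1)^13 = -1; (-1)^2 = 1.
Coefficient = 105 · (-1) · 1 = -105.

-105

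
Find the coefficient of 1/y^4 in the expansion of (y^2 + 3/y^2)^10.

153090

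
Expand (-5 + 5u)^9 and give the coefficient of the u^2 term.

The general term is C(9,j)·(-5)^j·(5u)^(9-j); the u^2 term has j = 7.
C(9,7) = 36.
Coefficient = C(9,7) · (-5)^7 · 5^2 = 36 · (-78125) · 25 = -70312500.

-70312500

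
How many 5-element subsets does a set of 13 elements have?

1287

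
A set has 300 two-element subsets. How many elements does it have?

25

n(n−1)/2 = 300 ⇒ n(n−1) = 600. Since 25·24 = 600, n = 25.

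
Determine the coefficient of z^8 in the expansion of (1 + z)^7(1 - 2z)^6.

72

Coefficient of z^8 = Σ_{j} C(7,j)·1^j·C(6,8-j)·(-2)^(8-j) for j from 2 to 7.
= 1344 + (-6720) + 8400 + (-3360) + 420 + (-12) = 72.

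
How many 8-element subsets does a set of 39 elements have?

C(39,8) = (39·38·37·36·35·34·33·32) / 8! = 2480637519360 / 40320 = 61523748.

61523748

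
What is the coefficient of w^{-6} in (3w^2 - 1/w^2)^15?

General term: C(15,j)·(3w^2)^j·(-1/w^2)^(15-j), with w-exponent 2j − 2(15−j) = 4j − 30.
Set 4j − 30 = -6: j = 6.
C(15,6) = 5005; 3^6 = 729; (-1)^9 = -1.
Coefficient = 5005 · 729 · (-1) = -3648645.

-3648645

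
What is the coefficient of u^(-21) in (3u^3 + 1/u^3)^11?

General term: C(11,j)·(3u^3)^j·(1/u^3)^(11-j), with u-exponent 3j − 3(11−j) = 6j − 33.
Set 6j − 33 = -21: j = 2.
C(11,2) = 55; 3^2 = 9; 1^9 = 1.
Coefficient = 55 · 9 · 1 = 495.

495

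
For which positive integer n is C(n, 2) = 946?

44

n(n−1)/2 = 946 ⇒ n(n−1) = 1892. Since 44·43 = 1892, n = 44.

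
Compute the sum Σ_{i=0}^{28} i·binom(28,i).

3758096384

Differentiating (1+x)^28 and setting x=1: Σ i·C(28,i) = 28·2^27 = 3758096384.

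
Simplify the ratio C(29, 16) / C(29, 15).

C(n,k+1)/C(n,k) = (n−k)/(k+1) = (29−15)/(15+1) = 14/16 = 7/8.

7/8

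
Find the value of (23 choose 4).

8855

C(23,4) = (23·22·21·20) / 4! = 212520 / 24 = 8855.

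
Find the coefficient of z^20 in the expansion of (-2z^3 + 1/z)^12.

General term: C(12,j)·(-2z^3)^j·(1/z)^(12-j), with z-exponent 3j − 1(12−j) = 4j − 12.
Set 4j − 12 = 20: j = 8.
C(12,8) = 495; (-2)^8 = 256; 1^4 = 1.
Coefficient = 495 · 256 · 1 = 126720.

126720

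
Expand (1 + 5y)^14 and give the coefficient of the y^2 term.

2275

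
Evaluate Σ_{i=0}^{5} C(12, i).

1586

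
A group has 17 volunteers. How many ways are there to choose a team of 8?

24310

This is C(17,8) = 24310.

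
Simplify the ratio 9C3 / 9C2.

7/3

C(n,k+1)/C(n,k) = (n−k)/(k+1) = (9−2)/(2+1) = 7/3.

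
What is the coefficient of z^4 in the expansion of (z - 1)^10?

The general term is C(10,j)·(z)^j·(-1)^(10-j); the z^4 term has j = 4.
C(10,4) = 210.
Coefficient = C(10,4) = 210.

210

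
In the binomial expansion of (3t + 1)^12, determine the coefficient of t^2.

594

The general term is C(12,j)·(3t)^j·(1)^(12-j); the t^2 term has j = 2.
C(12,2) = 66.
Coefficient = C(12,2) · 3^2 = 66 · 9 = 594.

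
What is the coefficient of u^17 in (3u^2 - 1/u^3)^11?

General term: C(11,j)·(3u^2)^j·(-1/u^3)^(11-j), with u-exponent 2j − 3(11−j) = 5j − 33.
Set 5j − 33 = 17: j = 10.
C(11,10) = 11; 3^10 = 59049; (-1)^1 = -1.
Coefficient = 11 · 59049 · (-1) = -649539.

-649539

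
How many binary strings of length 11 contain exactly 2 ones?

Choose the 2 positions: C(11,2) = 55.

55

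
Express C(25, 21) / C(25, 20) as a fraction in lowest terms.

5/21

C(n,k+1)/C(n,k) = (n−k)/(k+1) = (25−20)/(20+1) = 5/21.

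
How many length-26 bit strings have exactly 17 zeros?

3124550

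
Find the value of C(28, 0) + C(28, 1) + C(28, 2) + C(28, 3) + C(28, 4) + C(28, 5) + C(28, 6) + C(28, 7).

1 + 28 + 378 + 3276 + 20475 + 98280 + 376740 + 1184040 = 1683218.

1683218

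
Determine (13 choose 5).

1287

C(13,5) = (13·12·11·10·9) / 5! = 154440 / 120 = 1287.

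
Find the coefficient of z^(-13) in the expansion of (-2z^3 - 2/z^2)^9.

General term: C(9,j)·(-2z^3)^j·(-2/z^2)^(9-j), with z-exponent 3j − 2(9−j) = 5j − 18.
Set 5j − 18 = -13: j = 1.
C(9,1) = 9; (-2)^1 = -2; (-2)^8 = 256.
Coefficient = 9 · (-2) · 256 = -4608.

-4608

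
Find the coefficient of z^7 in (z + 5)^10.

15000

The general term is C(10,j)·(z)^j·(5)^(10-j); the z^7 term has j = 7.
C(10,7) = 120.
Coefficient = C(10,7) · 5^3 = 120 · 125 = 15000.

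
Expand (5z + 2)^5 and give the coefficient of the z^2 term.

2000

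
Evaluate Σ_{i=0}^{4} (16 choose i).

2517

1 + 16 + 120 + 560 + 1820 = 2517.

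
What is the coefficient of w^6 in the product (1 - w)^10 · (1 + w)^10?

Coefficient of w^6 = Σ_{j} C(10,j)·(-1)^j·C(10,6-j)·1^(6-j) for j from 0 to 6.
= 210 + (-2520) + 9450 + (-14400) + 9450 + (-2520) + 210 = -120.

-120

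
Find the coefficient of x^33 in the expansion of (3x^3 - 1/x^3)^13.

General term: C(13,j)·(3x^3)^j·(-1/x^3)^(13-j), with x-exponent 3j − 3(13−j) = 6j − 39.
Set 6j − 39 = 33: j = 12.
C(13,12) = 13; 3^12 = 531441; (-1)^1 = -1.
Coefficient = 13 · 531441 · (-1) = -6908733.

-6908733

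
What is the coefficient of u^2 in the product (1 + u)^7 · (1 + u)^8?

(1 + u)^7(1 + u)^8 = (1 + u)^15, so the coefficient of u^2 is C(15,2)·1^2 = 105·1 = 105.

105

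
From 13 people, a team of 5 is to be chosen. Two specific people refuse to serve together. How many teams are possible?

1122

All 5-subsets: C(13,5) = 1287. Those containing both fixed elements: C(11,3) = 165.
1287 − 165 = 1122.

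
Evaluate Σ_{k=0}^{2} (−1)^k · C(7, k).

The partial alternating sum Σ_{k=0}^{2} (−1)^k C(7,k) = (−1)^2 C(6,2) = 15.

15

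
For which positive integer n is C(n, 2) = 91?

14

n(n−1)/2 = 91 ⇒ n(n−1) = 182. Since 14·13 = 182, n = 14.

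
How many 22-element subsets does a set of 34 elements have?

C(34,22) = C(34,12) by symmetry.
C(34,12) = (34·33·32·31·30·29·28·27·26·25·24·23) / 12! = 262662462526464000 / 479001600 = 548354040.

548354040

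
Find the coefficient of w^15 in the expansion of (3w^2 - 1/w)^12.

-4330260

General term: C(12,j)·(3w^2)^j·(-1/w)^(12-j), with w-exponent 2j − 1(12−j) = 3j − 12.
Set 3j − 12 = 15: j = 9.
C(12,9) = 220; 3^9 = 19683; (-1)^3 = -1.
Coefficient = 220 · 19683 · (-1) = -4330260.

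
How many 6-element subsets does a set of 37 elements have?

C(37,6) = (37·36·35·34·33·32) / 6! = 1673844480 / 720 = 2324784.

2324784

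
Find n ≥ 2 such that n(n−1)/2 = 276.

n(n−1)/2 = 276 ⇒ n(n−1) = 552. Since 24·23 = 552, n = 24.

24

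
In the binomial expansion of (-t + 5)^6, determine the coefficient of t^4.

375

The general term is C(6,j)·(-t)^j·(5)^(6-j); the t^4 term has j = 4.
C(6,4) = 15.
Coefficient = C(6,4) · 5^2 = 15 · 25 = 375.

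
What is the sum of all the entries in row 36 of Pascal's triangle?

68719476736

The entries of row 36 sum to 2^36 = 68719476736.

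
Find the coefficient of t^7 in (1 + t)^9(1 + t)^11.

(1 + t)^9(1 + t)^11 = (1 + t)^20, so the coefficient of t^7 is C(20,7)·1^7 = 77520·1 = 77520.

77520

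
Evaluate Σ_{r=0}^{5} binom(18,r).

12616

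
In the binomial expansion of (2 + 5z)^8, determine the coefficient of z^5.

The general term is C(8,j)·(2)^j·(5z)^(8-j); the z^5 term has j = 3.
C(8,3) = 56.
Coefficient = C(8,3) · 2^3 · 5^5 = 56 · 8 · 3125 = 1400000.

1400000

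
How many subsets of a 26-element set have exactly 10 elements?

5311735

Choose the 10 positions: C(26,10) = 5311735.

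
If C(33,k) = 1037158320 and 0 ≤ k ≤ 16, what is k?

C(33,k) increases on 0 ≤ k ≤ 16. C(33,14) = 818809200 and C(33,15) = 1037158320, so k = 15.

15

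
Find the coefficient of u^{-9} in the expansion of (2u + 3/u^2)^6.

General term: C(6,j)·(2u)^j·(3/u^2)^(6-j), with u-exponent 1j − 2(6−j) = 3j − 12.
Set 3j − 12 = -9: j = 1.
C(6,1) = 6; 2^1 = 2; 3^5 = 243.
Coefficient = 6 · 2 · 243 = 2916.

2916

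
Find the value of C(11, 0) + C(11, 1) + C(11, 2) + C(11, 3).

232

1 + 11 + 55 + 165 = 232.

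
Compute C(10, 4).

210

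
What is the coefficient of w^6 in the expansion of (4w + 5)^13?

The general term is C(13,j)·(4w)^j·(5)^(13-j); the w^6 term has j = 6.
C(13,6) = 1716.
Coefficient = C(13,6) · 4^6 · 5^7 = 1716 · 4096 · 78125 = 549120000000.

549120000000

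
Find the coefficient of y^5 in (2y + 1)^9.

The general term is C(9,j)·(2y)^j·(1)^(9-j); the y^5 term has j = 5.
C(9,5) = 126.
Coefficient = C(9,5) · 2^5 = 126 · 32 = 4032.

4032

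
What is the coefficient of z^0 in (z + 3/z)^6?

540

General term: C(6,j)·(z)^j·(3/z)^(6-j), with z-exponent 1j − 1(6−j) = 2j − 6.
Set 2j − 6 = 0: j = 3.
C(6,3) = 20; 1^3 = 1; 3^3 = 27.
Coefficient = 20 · 1 · 27 = 540.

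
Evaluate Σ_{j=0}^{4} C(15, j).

1 + 15 + 105 + 455 + 1365 = 1941.

1941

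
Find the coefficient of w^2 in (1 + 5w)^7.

525

The general term is C(7,j)·(1)^j·(5w)^(7-j); the w^2 term has j = 5.
C(7,5) = 21.
Coefficient = C(7,5) · 5^2 = 21 · 25 = 525.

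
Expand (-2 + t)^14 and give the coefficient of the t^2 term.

372736

The general term is C(14,j)·(-2)^j·(t)^(14-j); the t^2 term has j = 12.
C(14,12) = 91.
Coefficient = C(14,12) · (-2)^12 = 91 · 4096 = 372736.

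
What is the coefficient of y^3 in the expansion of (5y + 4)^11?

The general term is C(11,j)·(5y)^j·(4)^(11-j); the y^3 term has j = 3.
C(11,3) = 165.
Coefficient = C(11,3) · 5^3 · 4^8 = 165 · 125 · 65536 = 1351680000.

1351680000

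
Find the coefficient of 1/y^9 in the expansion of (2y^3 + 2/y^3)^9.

43008

General term: C(9,j)·(2y^3)^j·(2/y^3)^(9-j), with y-exponent 3j − 3(9−j) = 6j − 27.
Set 6j − 27 = -9: j = 3.
C(9,3) = 84; 2^3 = 8; 2^6 = 64.
Coefficient = 84 · 8 · 64 = 43008.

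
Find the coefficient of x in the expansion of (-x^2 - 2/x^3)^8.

General term: C(8,j)·(-x^2)^j·(-2/x^3)^(8-j), with x-exponent 2j − 3(8−j) = 5j − 24.
Set 5j − 24 = 1: j = 5.
C(8,5) = 56; (-1)^5 = -1; (-2)^3 = -8.
Coefficient = 56 · (-1) · (-8) = 448.

448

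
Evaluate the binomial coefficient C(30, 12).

86493225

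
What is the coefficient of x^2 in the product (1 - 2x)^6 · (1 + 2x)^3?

Coefficient of x^2 = Σ_{j} C(6,j)·(-2)^j·C(3,2-j)·2^(2-j) for j from 0 to 2.
= 12 + (-72) + 60 = 0.

0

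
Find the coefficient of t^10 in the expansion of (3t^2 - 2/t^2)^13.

225173520

General term: C(13,j)·(3t^2)^j·(-2/t^2)^(13-j), with t-exponent 2j − 2(13−j) = 4j − 26.
Set 4j − 26 = 10: j = 9.
C(13,9) = 715; 3^9 = 19683; (-2)^4 = 16.
Coefficient = 715 · 19683 · 16 = 225173520.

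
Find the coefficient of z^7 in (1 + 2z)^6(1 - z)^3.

Coefficient of z^7 = Σ_{j} C(6,j)·2^j·C(3,7-j)·(-1)^(7-j) for j from 4 to 6.
= (-240) + 576 + (-192) = 144.

144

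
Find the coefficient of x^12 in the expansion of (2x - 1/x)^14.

-114688

General term: C(14,j)·(2x)^j·(-1/x)^(14-j), with x-exponent 1j − 1(14−j) = 2j − 14.
Set 2j − 14 = 12: j = 13.
C(14,13) = 14; 2^13 = 8192; (-1)^1 = -1.
Coefficient = 14 · 8192 · (-1) = -114688.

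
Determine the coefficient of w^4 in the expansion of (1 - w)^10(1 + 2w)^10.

Coefficient of w^4 = Σ_{j} C(10,j)·(-1)^j·C(10,4-j)·2^(4-j) for j from 0 to 4.
= 3360 + (-9600) + 8100 + (-2400) + 210 = -330.

-330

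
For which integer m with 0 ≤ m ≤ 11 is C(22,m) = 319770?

C(22,m) increases on 0 ≤ m ≤ 11. C(22,7) = 170544 and C(22,8) = 319770, so m = 8.

8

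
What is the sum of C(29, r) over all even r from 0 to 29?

268435456

Half of (1+1)^29 + (1−1)^29 gives the even-index sum: 2^28 = 268435456.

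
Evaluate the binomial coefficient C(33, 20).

573166440

C(33,20) = C(33,13) by symmetry.
C(33,13) = (33·32·31·30·29·28·27·26·25·24·23·22·21) / 13! = 3569119343741952000 / 6227020800 = 573166440.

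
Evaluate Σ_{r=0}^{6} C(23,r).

1 + 23 + 253 + 1771 + 8855 + 33649 + 100947 = 145499.

145499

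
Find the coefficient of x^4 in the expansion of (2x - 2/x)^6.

General term: C(6,j)·(2x)^j·(-2/x)^(6-j), with x-exponent 1j − 1(6−j) = 2j − 6.
Set 2j − 6 = 4: j = 5.
C(6,5) = 6; 2^5 = 32; (-2)^1 = -2.
Coefficient = 6 · 32 · (-2) = -384.

-384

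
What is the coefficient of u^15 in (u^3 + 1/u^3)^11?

General term: C(11,j)·(u^3)^j·(1/u^3)^(11-j), with u-exponent 3j − 3(11−j) = 6j − 33.
Set 6j − 33 = 15: j = 8.
C(11,8) = 165; 1^8 = 1; 1^3 = 1.
Coefficient = 165 · 1 · 1 = 165.

165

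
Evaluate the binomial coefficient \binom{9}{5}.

126

C(9,5) = C(9,4) by symmetry.
C(9,4) = (9·8·7·6) / 4! = 3024 / 24 = 126.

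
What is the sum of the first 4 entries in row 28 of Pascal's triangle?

3683

1 + 28 + 378 + 3276 = 3683.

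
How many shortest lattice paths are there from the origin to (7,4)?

330

Each path is a sequence of 11 steps with 7 rights: C(11,7) = 330.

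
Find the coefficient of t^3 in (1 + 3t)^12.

5940

The general term is C(12,j)·(1)^j·(3t)^(12-j); the t^3 term has j = 9.
C(12,9) = 220.
Coefficient = C(12,9) · 3^3 = 220 · 27 = 5940.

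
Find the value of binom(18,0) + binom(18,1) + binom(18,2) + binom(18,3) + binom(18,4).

4048

1 + 18 + 153 + 816 + 3060 = 4048.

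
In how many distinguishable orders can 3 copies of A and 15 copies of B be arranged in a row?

816

Choose positions for the A's: C(18,3) = 816.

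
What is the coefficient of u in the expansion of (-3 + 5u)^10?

-984150

The general term is C(10,j)·(-3)^j·(5u)^(10-j); the u^1 term has j = 9.
C(10,9) = 10.
Coefficient = C(10,9) · (-3)^9 · 5^1 = 10 · (-19683) · 5 = -984150.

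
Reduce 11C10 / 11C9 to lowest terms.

1/5

C(n,k+1)/C(n,k) = (n−k)/(k+1) = (11−9)/(9+1) = 2/10 = 1/5.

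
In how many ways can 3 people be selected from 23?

1771

This is C(23,3) = 1771.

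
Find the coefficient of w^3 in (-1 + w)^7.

The general term is C(7,j)·(-1)^j·(w)^(7-j); the w^3 term has j = 4.
C(7,4) = 35.
Coefficient = C(7,4) = 35.

35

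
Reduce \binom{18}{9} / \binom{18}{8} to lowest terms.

10/9

C(n,k+1)/C(n,k) = (n−k)/(k+1) = (18−8)/(8+1) = 10/9.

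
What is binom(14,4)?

1001

C(14,4) = (14·13·12·11) / 4! = 24024 / 24 = 1001.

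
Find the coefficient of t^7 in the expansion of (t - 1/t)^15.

1365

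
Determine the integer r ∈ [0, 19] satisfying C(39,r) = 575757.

5

C(39,r) increases on 0 ≤ r ≤ 19. C(39,4) = 82251 and C(39,5) = 575757, so r = 5.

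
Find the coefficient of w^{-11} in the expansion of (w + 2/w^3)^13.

General term: C(13,j)·(w)^j·(2/w^3)^(13-j), with w-exponent 1j − 3(13−j) = 4j − 39.
Set 4j − 39 = -11: j = 7.
C(13,7) = 1716; 1^7 = 1; 2^6 = 64.
Coefficient = 1716 · 1 · 64 = 109824.

109824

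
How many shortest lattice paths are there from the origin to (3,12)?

Each path is a sequence of 15 steps with 3 rights: C(15,3) = 455.

455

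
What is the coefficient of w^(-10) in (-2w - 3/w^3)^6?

4860

General term: C(6,j)·(-2w)^j·(-3/w^3)^(6-j), with w-exponent 1j − 3(6−j) = 4j − 18.
Set 4j − 18 = -10: j = 2.
C(6,2) = 15; (-2)^2 = 4; (-3)^4 = 81.
Coefficient = 15 · 4 · 81 = 4860.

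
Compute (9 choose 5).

126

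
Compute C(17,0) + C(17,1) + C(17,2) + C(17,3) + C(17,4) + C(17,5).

1 + 17 + 136 + 680 + 2380 + 6188 = 9402.

9402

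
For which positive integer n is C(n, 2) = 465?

31

n(n−1)/2 = 465 ⇒ n(n−1) = 930. Since 31·30 = 930, n = 31.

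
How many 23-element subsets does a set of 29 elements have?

475020

C(29,23) = C(29,6) by symmetry.
C(29,6) = (29·28·27·26·25·24) / 6! = 342014400 / 720 = 475020.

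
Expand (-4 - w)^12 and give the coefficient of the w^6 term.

The general term is C(12,j)·(-4)^j·(-w)^(12-j); the w^6 term has j = 6.
C(12,6) = 924.
Coefficient = C(12,6) · (-4)^6 = 924 · 4096 = 3784704.

3784704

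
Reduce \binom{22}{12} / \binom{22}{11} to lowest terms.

11/12

C(n,k+1)/C(n,k) = (n−k)/(k+1) = (22−11)/(11+1) = 11/12.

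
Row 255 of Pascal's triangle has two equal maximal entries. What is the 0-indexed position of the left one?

For odd n = 255, C(255,j) peaks at j = (n−1)/2 and (n+1)/2; the lower is 127.

127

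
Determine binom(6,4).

15

C(6,4) = C(6,2) by symmetry.
C(6,2) = (6·5) / 2! = 30 / 2 = 15.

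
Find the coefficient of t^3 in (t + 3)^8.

13608

The general term is C(8,j)·(t)^j·(3)^(8-j); the t^3 term has j = 3.
C(8,3) = 56.
Coefficient = C(8,3) · 3^5 = 56 · 243 = 13608.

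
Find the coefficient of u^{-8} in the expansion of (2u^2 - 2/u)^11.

General term: C(11,j)·(2u^2)^j·(-2/u)^(11-j), with u-exponent 2j − 1(11−j) = 3j − 11.
Set 3j − 11 = -8: j = 1.
C(11,1) = 11; 2^1 = 2; (-2)^10 = 1024.
Coefficient = 11 · 2 · 1024 = 22528.

22528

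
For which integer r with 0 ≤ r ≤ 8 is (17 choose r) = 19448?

7

C(17,r) increases on 0 ≤ r ≤ 8. C(17,6) = 12376 and C(17,7) = 19448, so r = 7.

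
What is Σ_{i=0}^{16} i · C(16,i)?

Since i·C(16,i) = 16·C(15,i−1), the sum is 16·2^15 = 16·32768 = 524288.

524288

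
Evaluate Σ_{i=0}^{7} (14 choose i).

1 + 14 + 91 + 364 + 1001 + 2002 + 3003 + 3432 = 9908.

9908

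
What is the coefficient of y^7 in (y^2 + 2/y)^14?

General term: C(14,j)·(y^2)^j·(2/y)^(14-j), with y-exponent 2j − 1(14−j) = 3j − 14.
Set 3j − 14 = 7: j = 7.
C(14,7) = 3432; 1^7 = 1; 2^7 = 128.
Coefficient = 3432 · 1 · 128 = 439296.

439296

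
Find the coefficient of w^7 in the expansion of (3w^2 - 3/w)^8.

-367416

General term: C(8,j)·(3w^2)^j·(-3/w)^(8-j), with w-exponent 2j − 1(8−j) = 3j − 8.
Set 3j − 8 = 7: j = 5.
C(8,5) = 56; 3^5 = 243; (-3)^3 = -27.
Coefficient = 56 · 243 · (-27) = -367416.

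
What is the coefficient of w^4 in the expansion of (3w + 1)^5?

405

The general term is C(5,j)·(3w)^j·(1)^(5-j); the w^4 term has j = 4.
C(5,4) = 5.
Coefficient = C(5,4) · 3^4 = 5 · 81 = 405.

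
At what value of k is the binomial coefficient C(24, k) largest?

12

C(24,k) is maximized at k = 24/2 = 12.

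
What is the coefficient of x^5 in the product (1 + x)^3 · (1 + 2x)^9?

Coefficient of x^5 = Σ_{j} C(3,j)·1^j·C(9,5-j)·2^(5-j) for j from 0 to 3.
= 4032 + 6048 + 2016 + 144 = 12240.

12240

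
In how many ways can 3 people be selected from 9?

This is C(9,3) = 84.

84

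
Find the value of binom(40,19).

C(40,19) = (40·39·38·37·36·35·34·33·32·31·30·29·28·27·26·25·24·23·22) / 19! = 15969861751731289590988800000 / 121645100408832000 = 131282408400.

131282408400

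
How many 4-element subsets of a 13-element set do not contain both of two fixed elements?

660

All 4-subsets: C(13,4) = 715. Those containing both fixed elements: C(11,2) = 55.
715 − 55 = 660.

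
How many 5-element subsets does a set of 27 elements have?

80730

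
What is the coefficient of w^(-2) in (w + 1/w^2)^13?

General term: C(13,j)·(w)^j·(1/w^2)^(13-j), with w-exponent 1j − 2(13−j) = 3j − 26.
Set 3j − 26 = -2: j = 8.
C(13,8) = 1287; 1^8 = 1; 1^5 = 1.
Coefficient = 1287 · 1 · 1 = 1287.

1287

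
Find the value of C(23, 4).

8855

C(23,4) = (23·22·21·20) / 4! = 212520 / 24 = 8855.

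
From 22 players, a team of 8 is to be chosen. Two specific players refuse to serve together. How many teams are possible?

281010

All 8-subsets: C(22,8) = 319770. Those containing both fixed elements: C(20,6) = 38760.
319770 − 38760 = 281010.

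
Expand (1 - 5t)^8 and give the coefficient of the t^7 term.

-625000

The general term is C(8,j)·(1)^j·(-5t)^(8-j); the t^7 term has j = 1.
C(8,1) = 8.
Coefficient = C(8,1) · (-5)^7 = 8 · (-78125) = -625000.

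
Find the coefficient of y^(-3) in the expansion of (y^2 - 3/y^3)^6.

-540

General term: C(6,j)·(y^2)^j·(-3/y^3)^(6-j), with y-exponent 2j − 3(6−j) = 5j − 18.
Set 5j − 18 = -3: j = 3.
C(6,3) = 20; 1^3 = 1; (-3)^3 = -27.
Coefficient = 20 · 1 · (-27) = -540.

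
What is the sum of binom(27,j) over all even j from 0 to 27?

Even-j terms of row 27 sum to 2^26 = 67108864.

67108864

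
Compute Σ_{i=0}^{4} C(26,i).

1 + 26 + 325 + 2600 + 14950 = 17902.

17902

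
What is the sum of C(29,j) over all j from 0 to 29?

536870912

Setting x = 1 in (1+x)^29 gives Σ C(29,j) = 2^29 = 536870912.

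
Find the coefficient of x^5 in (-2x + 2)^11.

-946176

The general term is C(11,j)·(-2x)^j·(2)^(11-j); the x^5 term has j = 5.
C(11,5) = 462.
Coefficient = C(11,5) · (-2)^5 · 2^6 = 462 · (-32) · 64 = -946176.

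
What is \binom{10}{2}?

45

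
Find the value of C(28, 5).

98280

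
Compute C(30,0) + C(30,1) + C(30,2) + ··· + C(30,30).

1073741824

Setting x = 1 in (1+x)^30 gives Σ C(30,i) = 2^30 = 1073741824.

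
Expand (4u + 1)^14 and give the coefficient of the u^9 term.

The general term is C(14,j)·(4u)^j·(1)^(14-j); the u^9 term has j = 9.
C(14,9) = 2002.
Coefficient = C(14,9) · 4^9 = 2002 · 262144 = 524812288.

524812288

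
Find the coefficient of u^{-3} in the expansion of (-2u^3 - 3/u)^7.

General term: C(7,j)·(-2u^3)^j·(-3/u)^(7-j), with u-exponent 3j − 1(7−j) = 4j − 7.
Set 4j − 7 = -3: j = 1.
C(7,1) = 7; (-2)^1 = -2; (-3)^6 = 729.
Coefficient = 7 · (-2) · 729 = -10206.

-10206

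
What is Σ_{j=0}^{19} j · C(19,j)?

4980736

Differentiating (1+x)^19 and setting x=1: Σ j·C(19,j) = 19·2^18 = 4980736.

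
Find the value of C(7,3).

35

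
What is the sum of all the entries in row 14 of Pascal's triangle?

16384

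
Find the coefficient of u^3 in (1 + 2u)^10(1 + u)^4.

1804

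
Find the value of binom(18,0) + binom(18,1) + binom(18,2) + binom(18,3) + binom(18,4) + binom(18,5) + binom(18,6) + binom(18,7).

63004

1 + 18 + 153 + 816 + 3060 + 8568 + 18564 + 31824 = 63004.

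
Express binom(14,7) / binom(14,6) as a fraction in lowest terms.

8/7

C(n,k+1)/C(n,k) = (n−k)/(k+1) = (14−6)/(6+1) = 8/7.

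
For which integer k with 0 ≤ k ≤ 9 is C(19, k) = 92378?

9

C(19,k) increases on 0 ≤ k ≤ 9. C(19,8) = 75582 and C(19,9) = 92378, so k = 9.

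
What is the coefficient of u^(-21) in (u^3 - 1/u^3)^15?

General term: C(15,j)·(u^3)^j·(-1/u^3)^(15-j), with u-exponent 3j − 3(15−j) = 6j − 45.
Set 6j − 45 = -21: j = 4.
C(15,4) = 1365; 1^4 = 1; (-1)^11 = -1.
Coefficient = 1365 · 1 · (-1) = -1365.

-1365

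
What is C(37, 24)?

3562467300

C(37,24) = C(37,13) by symmetry.
C(37,13) = (37·36·35·34·33·32·31·30·29·28·27·26·25) / 13! = 22183557976419840000 / 6227020800 = 3562467300.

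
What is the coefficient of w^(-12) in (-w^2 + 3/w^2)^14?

59108049

General term: C(14,j)·(-w^2)^j·(3/w^2)^(14-j), with w-exponent 2j − 2(14−j) = 4j − 28.
Set 4j − 28 = -12: j = 4.
C(14,4) = 1001; (-1)^4 = 1; 3^10 = 59049.
Coefficient = 1001 · 1 · 59049 = 59108049.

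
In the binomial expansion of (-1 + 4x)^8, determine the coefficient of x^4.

17920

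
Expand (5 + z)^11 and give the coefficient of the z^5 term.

The general term is C(11,j)·(5)^j·(z)^(11-j); the z^5 term has j = 6.
C(11,6) = 462.
Coefficient = C(11,6) · 5^6 = 462 · 15625 = 7218750.

7218750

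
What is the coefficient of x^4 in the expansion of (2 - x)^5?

The general term is C(5,j)·(2)^j·(-x)^(5-j); the x^4 term has j = 1.
C(5,1) = 5.
Coefficient = C(5,1) · 2^1 = 5 · 2 = 10.

10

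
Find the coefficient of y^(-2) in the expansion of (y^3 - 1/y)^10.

General term: C(10,j)·(y^3)^j·(-1/y)^(10-j), with y-exponent 3j − 1(10−j) = 4j − 10.
Set 4j − 10 = -2: j = 2.
C(10,2) = 45; 1^2 = 1; (-1)^8 = 1.
Coefficient = 45 · 1 · 1 = 45.

45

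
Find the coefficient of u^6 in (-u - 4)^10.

53760

The general term is C(10,j)·(-u)^j·(-4)^(10-j); the u^6 term has j = 6.
C(10,6) = 210.
Coefficient = C(10,6) · (-4)^4 = 210 · 256 = 53760.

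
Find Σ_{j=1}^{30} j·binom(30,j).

Since j·C(30,j) = 30·C(29,j−1), the sum is 30·2^29 = 30·536870912 = 16106127360.

16106127360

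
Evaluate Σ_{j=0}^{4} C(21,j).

1 + 21 + 210 + 1330 + 5985 = 7547.

7547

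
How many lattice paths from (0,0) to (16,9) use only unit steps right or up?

2042975

Each path is a sequence of 25 steps with 16 rights: C(25,16) = 2042975.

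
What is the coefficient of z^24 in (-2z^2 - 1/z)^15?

-860160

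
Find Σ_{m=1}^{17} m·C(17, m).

Since m·C(17,m) = 17·C(16,m−1), the sum is 17·2^16 = 17·65536 = 1114112.

1114112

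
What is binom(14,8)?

3003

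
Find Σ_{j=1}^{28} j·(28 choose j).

Differentiating (1+x)^28 and setting x=1: Σ j·C(28,j) = 28·2^27 = 3758096384.

3758096384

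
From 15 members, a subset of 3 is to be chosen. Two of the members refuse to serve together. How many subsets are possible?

All 3-subsets: C(15,3) = 455. Those containing both fixed elements: C(13,1) = 13.
455 − 13 = 442.

442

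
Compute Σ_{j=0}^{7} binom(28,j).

1 + 28 + 378 + 3276 + 20475 + 98280 + 376740 + 1184040 = 1683218.

1683218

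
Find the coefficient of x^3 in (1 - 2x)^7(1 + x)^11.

Coefficient of x^3 = Σ_{j} C(7,j)·(-2)^j·C(11,3-j)·1^(3-j) for j from 0 to 3.
= 165 + (-770) + 924 + (-280) = 39.

39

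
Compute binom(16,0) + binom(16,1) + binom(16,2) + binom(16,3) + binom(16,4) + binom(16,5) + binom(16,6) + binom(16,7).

26333

1 + 16 + 120 + 560 + 1820 + 4368 + 8008 + 11440 = 26333.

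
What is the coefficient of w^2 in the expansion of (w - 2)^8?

1792

The general term is C(8,j)·(w)^j·(-2)^(8-j); the w^2 term has j = 2.
C(8,2) = 28.
Coefficient = C(8,2) · (-2)^6 = 28 · 64 = 1792.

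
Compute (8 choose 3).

56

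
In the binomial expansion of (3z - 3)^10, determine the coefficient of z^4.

The general term is C(10,j)·(3z)^j·(-3)^(10-j); the z^4 term has j = 4.
C(10,4) = 210.
Coefficient = C(10,4) · 3^4 · (-3)^6 = 210 · 81 · 729 = 12400290.

12400290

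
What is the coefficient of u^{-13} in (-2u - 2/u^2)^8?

General term: C(8,j)·(-2u)^j·(-2/u^2)^(8-j), with u-exponent 1j − 2(8−j) = 3j − 16.
Set 3j − 16 = -13: j = 1.
C(8,1) = 8; (-2)^1 = -2; (-2)^7 = -128.
Coefficient = 8 · (-2) · (-128) = 2048.

2048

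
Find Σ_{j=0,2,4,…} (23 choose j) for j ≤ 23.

Even-j terms of row 23 sum to 2^22 = 4194304.

4194304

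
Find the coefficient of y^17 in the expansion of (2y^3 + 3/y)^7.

1344

General term: C(7,j)·(2y^3)^j·(3/y)^(7-j), with y-exponent 3j − 1(7−j) = 4j − 7.
Set 4j − 7 = 17: j = 6.
C(7,6) = 7; 2^6 = 64; 3^1 = 3.
Coefficient = 7 · 64 · 3 = 1344.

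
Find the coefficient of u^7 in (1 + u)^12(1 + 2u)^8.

713240

Coefficient of u^7 = Σ_{j} C(12,j)·1^j·C(8,7-j)·2^(7-j) for j from 0 to 7.
= 1024 + 21504 + 118272 + 246400 + 221760 + 88704 + 14784 + 792 = 713240.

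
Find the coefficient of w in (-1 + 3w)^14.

The general term is C(14,j)·(-1)^j·(3w)^(14-j); the w^1 term has j = 13.
C(14,13) = 14.
Coefficient = C(14,13) · (-1)^13 · 3^1 = 14 · (-1) · 3 = -42.

-42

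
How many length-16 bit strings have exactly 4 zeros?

1820

Choose the 4 positions: C(16,4) = 1820.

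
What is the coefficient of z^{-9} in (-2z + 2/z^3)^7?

-4480

General term: C(7,j)·(-2z)^j·(2/z^3)^(7-j), with z-exponent 1j − 3(7−j) = 4j − 21.
Set 4j − 21 = -9: j = 3.
C(7,3) = 35; (-2)^3 = -8; 2^4 = 16.
Coefficient = 35 · (-8) · 16 = -4480.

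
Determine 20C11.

167960

C(20,11) = C(20,9) by symmetry.
C(20,9) = (20·19·18·17·16·15·14·13·12) / 9! = 60949324800 / 362880 = 167960.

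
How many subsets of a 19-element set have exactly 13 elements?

27132

Choose the 13 positions: C(19,13) = 27132.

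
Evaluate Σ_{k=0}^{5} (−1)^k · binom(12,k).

The partial alternating sum Σ_{k=0}^{5} (−1)^k C(12,k) = (−1)^5 C(11,5) = -462.

-462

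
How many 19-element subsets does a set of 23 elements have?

8855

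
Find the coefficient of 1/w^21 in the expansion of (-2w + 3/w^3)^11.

-8660520

General term: C(11,j)·(-2w)^j·(3/w^3)^(11-j), with w-exponent 1j − 3(11−j) = 4j − 33.
Set 4j − 33 = -21: j = 3.
C(11,3) = 165; (-2)^3 = -8; 3^8 = 6561.
Coefficient = 165 · (-8) · 6561 = -8660520.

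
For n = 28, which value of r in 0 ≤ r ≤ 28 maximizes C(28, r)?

14

C(28,r) is maximized at r = 28/2 = 14.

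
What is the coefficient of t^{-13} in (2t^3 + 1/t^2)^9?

18

General term: C(9,j)·(2t^3)^j·(1/t^2)^(9-j), with t-exponent 3j − 2(9−j) = 5j − 18.
Set 5j − 18 = -13: j = 1.
C(9,1) = 9; 2^1 = 2; 1^8 = 1.
Coefficient = 9 · 2 · 1 = 18.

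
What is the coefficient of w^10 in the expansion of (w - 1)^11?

-11

The general term is C(11,j)·(w)^j·(-1)^(11-j); the w^10 term has j = 10.
C(11,10) = 11.
Coefficient = C(11,10) · (-1)^1 = 11 · (-1) = -11.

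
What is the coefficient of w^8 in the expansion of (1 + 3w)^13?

8444007

The general term is C(13,j)·(1)^j·(3w)^(13-j); the w^8 term has j = 5.
C(13,5) = 1287.
Coefficient = C(13,5) · 3^8 = 1287 · 6561 = 8444007.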